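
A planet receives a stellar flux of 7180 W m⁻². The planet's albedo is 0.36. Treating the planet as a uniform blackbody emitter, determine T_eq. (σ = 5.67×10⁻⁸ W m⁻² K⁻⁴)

T_eq ≈ 377 K

Energy balance: absorbed = emitted ⇒ πR²·S(1−A) = 4πR²·σT_eq⁴, so T_eq⁴ = S(1−A)/(4σ).
T_eq = [7180 × 0.64 / (4 × 5.67×10⁻⁸)]^(1/4) = (2.03×10¹⁰)^(1/4) = 377 K.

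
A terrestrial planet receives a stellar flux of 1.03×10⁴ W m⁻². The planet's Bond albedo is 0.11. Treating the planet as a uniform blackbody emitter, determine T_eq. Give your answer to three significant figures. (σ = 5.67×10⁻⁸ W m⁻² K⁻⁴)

Energy balance: absorbed = emitted ⇒ πR²·S(1−A) = 4πR²·σT_eq⁴, so T_eq⁴ = S(1−A)/(4σ).
T_eq = [1.03×10⁴ × 0.89 / (4 × 5.67×10⁻⁸)]^(1/4) = (4.04×10¹⁰)^(1/4) = 448 K.

T_eq ≈ 448 K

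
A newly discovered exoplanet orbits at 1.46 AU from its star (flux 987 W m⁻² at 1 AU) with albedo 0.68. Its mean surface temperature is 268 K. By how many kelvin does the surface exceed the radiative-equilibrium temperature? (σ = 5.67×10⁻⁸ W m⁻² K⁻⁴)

S = 987/1.46² = 463.0 W m⁻².
T_eq = [S(1−A)/(4σ)]^(1/4) = [463.0×0.32/(4×5.67×10⁻⁸)]^(1/4) = 159.9 K.
ΔT = T_surf − T_eq = 268 − 159.9.

ΔT ≈ 108.1 K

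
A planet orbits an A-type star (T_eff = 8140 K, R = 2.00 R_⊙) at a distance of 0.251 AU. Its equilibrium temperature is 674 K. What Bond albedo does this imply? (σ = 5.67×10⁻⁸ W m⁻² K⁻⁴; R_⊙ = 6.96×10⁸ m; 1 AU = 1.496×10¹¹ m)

R_⋆ = 2.00 × 6.96×10⁸ = 1.39×10⁹ m.
d = 0.251 AU = 3.75×10¹⁰ m.
L = 4πR_⋆²σT_⋆⁴ = 4π(1.39×10⁹)² × 5.67×10⁻⁸ × (8140)⁴ = 6.06×10²⁷ W.
S = L/(4πd²) = 3.42×10⁵ W m⁻².
From T_eq⁴ = S(1−A)/(4σ): 1−A = 4σT_eq⁴/S.
1−A = 4 × 5.67×10⁻⁸ × (674)⁴ / 3.42×10⁵ = 0.137.

A ≈ 0.86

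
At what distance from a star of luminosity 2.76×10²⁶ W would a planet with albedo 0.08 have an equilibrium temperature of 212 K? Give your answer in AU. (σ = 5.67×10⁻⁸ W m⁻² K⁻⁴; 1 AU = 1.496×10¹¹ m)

d ≈ 1.40 AU

From T_eq⁴ = L(1−A)/(16πσd²): d = √[L(1−A)/(16πσT_eq⁴)].
d = √[2.76×10²⁶ × 0.92 / (16π × 5.67×10⁻⁸ × (212)⁴)] = 2.10×10¹¹ m = 1.40 AU.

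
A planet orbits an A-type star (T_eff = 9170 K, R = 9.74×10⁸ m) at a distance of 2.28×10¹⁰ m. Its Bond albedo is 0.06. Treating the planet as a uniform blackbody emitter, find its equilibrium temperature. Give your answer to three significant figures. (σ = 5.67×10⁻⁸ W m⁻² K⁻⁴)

T_eq ≈ 1320 K

L = 4πR_⋆²σT_⋆⁴ = 4π(9.74×10⁸)² × 5.67×10⁻⁸ × (9170)⁴ = 4.78×10²⁷ W.
S = L/(4πd²) = 7.32×10⁵ W m⁻².
Energy balance: absorbed = emitted ⇒ πR²·S(1−A) = 4πR²·σT_eq⁴, so T_eq⁴ = S(1−A)/(4σ).
T_eq = [7.32×10⁵ × 0.94 / (4 × 5.67×10⁻⁸)]^(1/4) = (3.03×10¹²)^(1/4) = 1320 K.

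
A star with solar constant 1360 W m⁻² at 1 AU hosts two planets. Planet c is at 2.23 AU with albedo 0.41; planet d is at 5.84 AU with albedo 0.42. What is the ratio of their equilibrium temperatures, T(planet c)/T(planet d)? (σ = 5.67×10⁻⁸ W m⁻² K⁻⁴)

T_eq = [S₀(1−A)/(4σd²)]^(1/4), so T ∝ (1−A)^(1/4) / √d.
T₁ = [1360×0.59/(4×5.67×10⁻⁸×2.23²)]^(1/4) = 163.32 K.
T₂ = [1360×0.58/(4×5.67×10⁻⁸×5.84²)]^(1/4) = 100.49 K.

T₁/T₂ ≈ 1.625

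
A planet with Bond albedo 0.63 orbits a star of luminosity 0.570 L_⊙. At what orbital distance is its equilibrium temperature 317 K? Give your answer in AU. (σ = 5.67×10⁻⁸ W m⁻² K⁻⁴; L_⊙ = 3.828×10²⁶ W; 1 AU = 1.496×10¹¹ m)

L = 0.570 × 3.828×10²⁶ = 2.18×10²⁶ W.
From T_eq⁴ = L(1−A)/(16πσd²): d = √[L(1−A)/(16πσT_eq⁴)].
d = √[2.18×10²⁶ × 0.37 / (16π × 5.67×10⁻⁸ × (317)⁴)] = 5.30×10¹⁰ m = 0.354 AU.

d ≈ 0.354 AU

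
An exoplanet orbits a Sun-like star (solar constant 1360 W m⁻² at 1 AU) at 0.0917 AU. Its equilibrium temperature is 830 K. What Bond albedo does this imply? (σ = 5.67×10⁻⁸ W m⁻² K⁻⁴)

Flux at 0.0917 AU: S = 1360/0.0917² = 1.62×10⁵ W m⁻².
From T_eq⁴ = S(1−A)/(4σ): 1−A = 4σT_eq⁴/S.
1−A = 4 × 5.67×10⁻⁸ × (830)⁴ / 1.62×10⁵ = 0.666.

A ≈ 0.33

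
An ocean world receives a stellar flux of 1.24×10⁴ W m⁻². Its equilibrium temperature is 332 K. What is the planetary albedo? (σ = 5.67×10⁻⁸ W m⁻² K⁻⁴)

From T_eq⁴ = S(1−A)/(4σ): 1−A = 4σT_eq⁴/S.
1−A = 4 × 5.67×10⁻⁸ × (332)⁴ / 1.24×10⁴ = 0.222.

A ≈ 0.78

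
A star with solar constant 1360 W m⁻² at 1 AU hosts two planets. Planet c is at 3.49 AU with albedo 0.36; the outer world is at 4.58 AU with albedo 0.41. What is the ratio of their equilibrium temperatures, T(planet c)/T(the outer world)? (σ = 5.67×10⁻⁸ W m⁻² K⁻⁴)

T_eq = [S₀(1−A)/(4σd²)]^(1/4), so T ∝ (1−A)^(1/4) / √d.
T₁ = [1360×0.64/(4×5.67×10⁻⁸×3.49²)]^(1/4) = 133.23 K.
T₂ = [1360×0.59/(4×5.67×10⁻⁸×4.58²)]^(1/4) = 113.96 K.

T₁/T₂ ≈ 1.169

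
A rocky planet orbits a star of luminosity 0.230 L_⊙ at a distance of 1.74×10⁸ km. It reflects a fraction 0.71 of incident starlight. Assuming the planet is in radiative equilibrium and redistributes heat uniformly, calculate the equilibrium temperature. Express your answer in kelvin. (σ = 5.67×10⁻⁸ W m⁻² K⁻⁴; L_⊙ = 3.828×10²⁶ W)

d = 1.74×10⁸ km = 1.74×10¹¹ m.
L = 0.230 × 3.828×10²⁶ = 8.80×10²⁵ W.
Flux: S = L/(4πd²) = 8.80×10²⁵/(4π×(1.74×10¹¹)²) = 231 W m⁻².
Energy balance: absorbed = emitted ⇒ πR²·S(1−A) = 4πR²·σT_eq⁴, so T_eq⁴ = S(1−A)/(4σ).
T_eq = [231 × 0.29 / (4 × 5.67×10⁻⁸)]^(1/4) = (2.96×10⁸)^(1/4) = 131 K.

T_eq ≈ 131 K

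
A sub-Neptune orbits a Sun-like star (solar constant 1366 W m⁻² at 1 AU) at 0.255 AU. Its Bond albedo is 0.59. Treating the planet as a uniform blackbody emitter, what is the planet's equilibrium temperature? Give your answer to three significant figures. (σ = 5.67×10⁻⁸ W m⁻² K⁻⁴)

Flux at 0.255 AU: S = 1366/0.255² = 2.10×10⁴ W m⁻².
Energy balance: absorbed = emitted ⇒ πR²·S(1−A) = 4πR²·σT_eq⁴, so T_eq⁴ = S(1−A)/(4σ).
T_eq = [2.10×10⁴ × 0.41 / (4 × 5.67×10⁻⁸)]^(1/4) = (3.80×10¹⁰)^(1/4) = 441 K.

T_eq ≈ 441 K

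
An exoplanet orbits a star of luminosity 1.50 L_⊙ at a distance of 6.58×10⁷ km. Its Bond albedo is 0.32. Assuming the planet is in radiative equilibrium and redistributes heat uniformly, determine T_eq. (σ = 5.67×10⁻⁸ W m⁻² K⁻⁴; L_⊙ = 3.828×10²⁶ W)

d = 6.58×10⁷ km = 6.58×10¹⁰ m.
L = 1.50 × 3.828×10²⁶ = 5.74×10²⁶ W.
Flux: S = L/(4πd²) = 5.74×10²⁶/(4π×(6.58×10¹⁰)²) = 1.06×10⁴ W m⁻².
Energy balance: absorbed = emitted ⇒ πR²·S(1−A) = 4πR²·σT_eq⁴, so T_eq⁴ = S(1−A)/(4σ).
T_eq = [1.06×10⁴ × 0.68 / (4 × 5.67×10⁻⁸)]^(1/4) = (3.16×10¹⁰)^(1/4) = 422 K.

T_eq ≈ 422 K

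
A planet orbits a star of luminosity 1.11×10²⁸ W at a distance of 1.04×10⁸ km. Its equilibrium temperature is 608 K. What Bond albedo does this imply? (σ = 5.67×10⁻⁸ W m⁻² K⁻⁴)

A ≈ 0.62

d = 1.04×10⁸ km = 1.04×10¹¹ m.
Flux: S = L/(4πd²) = 1.11×10²⁸/(4π×(1.04×10¹¹)²) = 8.17×10⁴ W m⁻².
From T_eq⁴ = S(1−A)/(4σ): 1−A = 4σT_eq⁴/S.
1−A = 4 × 5.67×10⁻⁸ × (608)⁴ / 8.17×10⁴ = 0.379.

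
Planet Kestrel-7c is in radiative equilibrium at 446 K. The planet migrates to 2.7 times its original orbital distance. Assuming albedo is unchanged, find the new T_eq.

T_eq ∝ L^(1/4) · d^(−1/2).
T′ = 446 / 2.7^(1/2) = 271 K.

T_eq ≈ 271 K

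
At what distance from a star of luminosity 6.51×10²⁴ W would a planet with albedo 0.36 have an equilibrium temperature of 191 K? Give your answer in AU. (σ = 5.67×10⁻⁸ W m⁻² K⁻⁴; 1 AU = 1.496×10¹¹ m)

d ≈ 0.222 AU

From T_eq⁴ = L(1−A)/(16πσd²): d = √[L(1−A)/(16πσT_eq⁴)].
d = √[6.51×10²⁴ × 0.64 / (16π × 5.67×10⁻⁸ × (191)⁴)] = 3.31×10¹⁰ m = 0.222 AU.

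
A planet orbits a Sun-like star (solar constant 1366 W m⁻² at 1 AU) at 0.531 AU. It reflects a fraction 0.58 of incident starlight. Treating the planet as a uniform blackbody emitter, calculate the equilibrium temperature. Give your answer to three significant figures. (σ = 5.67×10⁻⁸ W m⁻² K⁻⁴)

T_eq ≈ 308 K

Flux at 0.531 AU: S = 1366/0.531² = 4840 W m⁻².
Energy balance: absorbed = emitted ⇒ πR²·S(1−A) = 4πR²·σT_eq⁴, so T_eq⁴ = S(1−A)/(4σ).
T_eq = [4840 × 0.42 / (4 × 5.67×10⁻⁸)]^(1/4) = (8.97×10⁹)^(1/4) = 308 K.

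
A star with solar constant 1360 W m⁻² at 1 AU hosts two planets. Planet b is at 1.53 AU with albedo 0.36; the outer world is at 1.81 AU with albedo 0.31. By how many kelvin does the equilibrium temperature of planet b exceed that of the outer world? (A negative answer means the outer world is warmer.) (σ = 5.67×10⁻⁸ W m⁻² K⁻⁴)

T_eq = [S₀(1−A)/(4σd²)]^(1/4), so T ∝ (1−A)^(1/4) / √d.
T₁ = [1360×0.64/(4×5.67×10⁻⁸×1.53²)]^(1/4) = 201.22 K.
T₂ = [1360×0.69/(4×5.67×10⁻⁸×1.81²)]^(1/4) = 188.52 K.

ΔT ≈ 12.7 K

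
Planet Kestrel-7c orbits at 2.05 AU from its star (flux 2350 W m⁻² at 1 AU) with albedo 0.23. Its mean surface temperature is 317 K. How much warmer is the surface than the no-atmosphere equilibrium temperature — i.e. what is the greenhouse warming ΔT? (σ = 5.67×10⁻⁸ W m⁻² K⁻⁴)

ΔT ≈ 108.3 K

S = 2350/2.05² = 559.2 W m⁻².
T_eq = [S(1−A)/(4σ)]^(1/4) = [559.2×0.77/(4×5.67×10⁻⁸)]^(1/4) = 208.7 K.
ΔT = T_surf − T_eq = 317 − 208.7.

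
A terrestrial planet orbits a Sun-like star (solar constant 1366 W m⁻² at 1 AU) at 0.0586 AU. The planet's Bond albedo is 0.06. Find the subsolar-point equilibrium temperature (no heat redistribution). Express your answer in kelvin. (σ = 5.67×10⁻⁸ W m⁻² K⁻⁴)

T_ss ≈ 1600 K

Flux at 0.0586 AU: S = 1366/0.0586² = 3.98×10⁵ W m⁻².
At the subsolar point the surface absorbs S(1−A) and emits σT⁴ per unit area — no factor of 4, since only the local patch is in balance.
T = [3.98×10⁵ × 0.94 / 5.67×10⁻⁸]^(1/4) = (6.59×10¹²)^(1/4) = 1600 K.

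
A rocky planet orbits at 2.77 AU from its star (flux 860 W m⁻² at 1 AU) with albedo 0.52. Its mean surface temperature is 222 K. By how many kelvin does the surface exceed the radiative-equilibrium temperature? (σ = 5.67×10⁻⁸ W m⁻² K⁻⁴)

S = 860/2.77² = 112.1 W m⁻².
T_eq = [S(1−A)/(4σ)]^(1/4) = [112.1×0.48/(4×5.67×10⁻⁸)]^(1/4) = 124.1 K.
ΔT = T_surf − T_eq = 222 − 124.1.

ΔT ≈ 97.9 K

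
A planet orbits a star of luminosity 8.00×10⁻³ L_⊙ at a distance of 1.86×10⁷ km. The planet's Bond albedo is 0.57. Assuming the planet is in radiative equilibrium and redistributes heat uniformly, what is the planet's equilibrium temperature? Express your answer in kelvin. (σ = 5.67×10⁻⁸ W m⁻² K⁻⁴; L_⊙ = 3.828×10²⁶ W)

d = 1.86×10⁷ km = 1.86×10¹⁰ m.
L = 8.00×10⁻³ × 3.828×10²⁶ = 3.06×10²⁴ W.
Flux: S = L/(4πd²) = 3.06×10²⁴/(4π×(1.86×10¹⁰)²) = 704 W m⁻².
Energy balance: absorbed = emitted ⇒ πR²·S(1−A) = 4πR²·σT_eq⁴, so T_eq⁴ = S(1−A)/(4σ).
T_eq = [704 × 0.43 / (4 × 5.67×10⁻⁸)]^(1/4) = (1.34×10⁹)^(1/4) = 191 K.

T_eq ≈ 191 K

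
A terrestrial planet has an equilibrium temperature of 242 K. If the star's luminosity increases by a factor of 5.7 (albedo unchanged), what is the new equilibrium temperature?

T_eq ∝ L^(1/4) · d^(−1/2).
T′ = 242 × 5.7^(1/4) = 374 K.

T_eq ≈ 374 K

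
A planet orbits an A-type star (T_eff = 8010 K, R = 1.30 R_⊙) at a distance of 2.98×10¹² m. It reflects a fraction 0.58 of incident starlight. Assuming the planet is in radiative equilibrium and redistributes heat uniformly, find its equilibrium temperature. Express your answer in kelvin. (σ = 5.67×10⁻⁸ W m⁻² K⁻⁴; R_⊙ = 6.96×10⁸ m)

R_⋆ = 1.30 × 6.96×10⁸ = 9.05×10⁸ m.
L = 4πR_⋆²σT_⋆⁴ = 4π(9.05×10⁸)² × 5.67×10⁻⁸ × (8010)⁴ = 2.40×10²⁷ W.
S = L/(4πd²) = 21.5 W m⁻².
Energy balance: absorbed = emitted ⇒ πR²·S(1−A) = 4πR²·σT_eq⁴, so T_eq⁴ = S(1−A)/(4σ).
T_eq = [21.5 × 0.42 / (4 × 5.67×10⁻⁸)]^(1/4) = (3.98×10⁷)^(1/4) = 79.5 K.

T_eq ≈ 79.5 K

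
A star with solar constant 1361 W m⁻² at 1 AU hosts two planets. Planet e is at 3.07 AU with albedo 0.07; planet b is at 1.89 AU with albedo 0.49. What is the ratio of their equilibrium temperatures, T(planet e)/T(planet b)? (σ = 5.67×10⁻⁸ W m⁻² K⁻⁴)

T_eq = [S₀(1−A)/(4σd²)]^(1/4), so T ∝ (1−A)^(1/4) / √d.
T₁ = [1361×0.93/(4×5.67×10⁻⁸×3.07²)]^(1/4) = 155.99 K.
T₂ = [1361×0.51/(4×5.67×10⁻⁸×1.89²)]^(1/4) = 171.09 K.

T₁/T₂ ≈ 0.912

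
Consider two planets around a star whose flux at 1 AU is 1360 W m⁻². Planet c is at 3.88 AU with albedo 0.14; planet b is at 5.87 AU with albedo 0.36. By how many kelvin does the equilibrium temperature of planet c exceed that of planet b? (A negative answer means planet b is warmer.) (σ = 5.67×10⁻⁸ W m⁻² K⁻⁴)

ΔT ≈ 33.3 K

T_eq = [S₀(1−A)/(4σd²)]^(1/4), so T ∝ (1−A)^(1/4) / √d.
T₁ = [1360×0.86/(4×5.67×10⁻⁸×3.88²)]^(1/4) = 136.05 K.
T₂ = [1360×0.64/(4×5.67×10⁻⁸×5.87²)]^(1/4) = 102.73 K.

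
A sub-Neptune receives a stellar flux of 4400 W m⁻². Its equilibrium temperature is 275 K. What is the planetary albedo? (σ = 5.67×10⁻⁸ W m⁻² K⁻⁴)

A ≈ 0.71

From T_eq⁴ = S(1−A)/(4σ): 1−A = 4σT_eq⁴/S.
1−A = 4 × 5.67×10⁻⁸ × (275)⁴ / 4400 = 0.295.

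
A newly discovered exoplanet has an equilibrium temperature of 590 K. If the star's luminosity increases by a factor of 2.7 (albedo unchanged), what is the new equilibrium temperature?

T_eq ≈ 756 K

T_eq ∝ L^(1/4) · d^(−1/2).
T′ = 590 × 2.7^(1/4) = 756 K.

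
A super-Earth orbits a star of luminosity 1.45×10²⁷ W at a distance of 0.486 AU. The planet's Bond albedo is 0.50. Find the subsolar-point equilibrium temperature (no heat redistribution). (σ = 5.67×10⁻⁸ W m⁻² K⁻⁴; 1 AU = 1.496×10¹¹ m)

T_ss ≈ 662 K

d = 0.486 AU = 7.27×10¹⁰ m.
Flux: S = L/(4πd²) = 1.45×10²⁷/(4π×(7.27×10¹⁰)²) = 2.18×10⁴ W m⁻².
At the subsolar point the surface absorbs S(1−A) and emits σT⁴ per unit area — no factor of 4, since only the local patch is in balance.
T = [2.18×10⁴ × 0.50 / 5.67×10⁻⁸]^(1/4) = (1.92×10¹¹)^(1/4) = 662 K.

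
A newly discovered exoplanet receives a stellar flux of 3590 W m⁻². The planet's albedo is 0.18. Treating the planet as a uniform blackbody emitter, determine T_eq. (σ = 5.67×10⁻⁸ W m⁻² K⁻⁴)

Energy balance: absorbed = emitted ⇒ πR²·S(1−A) = 4πR²·σT_eq⁴, so T_eq⁴ = S(1−A)/(4σ).
T_eq = [3590 × 0.82 / (4 × 5.67×10⁻⁸)]^(1/4) = (1.30×10¹⁰)^(1/4) = 338 K.

T_eq ≈ 338 K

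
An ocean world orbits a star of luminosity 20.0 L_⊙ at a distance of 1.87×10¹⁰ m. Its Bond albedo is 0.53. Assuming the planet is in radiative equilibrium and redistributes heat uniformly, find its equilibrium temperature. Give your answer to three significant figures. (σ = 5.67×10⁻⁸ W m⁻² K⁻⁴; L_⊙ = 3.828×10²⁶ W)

T_eq ≈ 1380 K

L = 20.0 × 3.828×10²⁶ = 7.66×10²⁷ W.
Flux: S = L/(4πd²) = 7.66×10²⁷/(4π×(1.87×10¹⁰)²) = 1.74×10⁶ W m⁻².
Energy balance: absorbed = emitted ⇒ πR²·S(1−A) = 4πR²·σT_eq⁴, so T_eq⁴ = S(1−A)/(4σ).
T_eq = [1.74×10⁶ × 0.47 / (4 × 5.67×10⁻⁸)]^(1/4) = (3.61×10¹²)^(1/4) = 1380 K.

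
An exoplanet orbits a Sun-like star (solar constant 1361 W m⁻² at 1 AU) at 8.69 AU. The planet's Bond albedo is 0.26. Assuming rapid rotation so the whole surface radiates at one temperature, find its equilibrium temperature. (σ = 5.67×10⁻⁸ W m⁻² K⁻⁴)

Flux at 8.69 AU: S = 1361/8.69² = 18.0 W m⁻².
Energy balance: absorbed = emitted ⇒ πR²·S(1−A) = 4πR²·σT_eq⁴, so T_eq⁴ = S(1−A)/(4σ).
T_eq = [18.0 × 0.74 / (4 × 5.67×10⁻⁸)]^(1/4) = (5.88×10⁷)^(1/4) = 87.6 K.

T_eq ≈ 87.6 K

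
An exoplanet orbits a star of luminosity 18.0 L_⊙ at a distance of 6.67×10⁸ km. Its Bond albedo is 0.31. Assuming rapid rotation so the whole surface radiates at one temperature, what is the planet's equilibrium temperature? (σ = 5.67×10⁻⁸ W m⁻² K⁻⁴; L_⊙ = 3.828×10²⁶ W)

d = 6.67×10⁸ km = 6.67×10¹¹ m.
L = 18.0 × 3.828×10²⁶ = 6.89×10²⁷ W.
Flux: S = L/(4πd²) = 6.89×10²⁷/(4π×(6.67×10¹¹)²) = 1230 W m⁻².
Energy balance: absorbed = emitted ⇒ πR²·S(1−A) = 4πR²·σT_eq⁴, so T_eq⁴ = S(1−A)/(4σ).
T_eq = [1230 × 0.69 / (4 × 5.67×10⁻⁸)]^(1/4) = (3.75×10⁹)^(1/4) = 247 K.

T_eq ≈ 247 K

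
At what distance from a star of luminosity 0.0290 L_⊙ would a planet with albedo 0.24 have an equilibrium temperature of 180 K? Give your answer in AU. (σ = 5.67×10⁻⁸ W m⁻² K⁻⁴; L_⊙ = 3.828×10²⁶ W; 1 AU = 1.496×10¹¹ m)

d ≈ 0.355 AU

L = 0.0290 × 3.828×10²⁶ = 1.11×10²⁵ W.
From T_eq⁴ = L(1−A)/(16πσd²): d = √[L(1−A)/(16πσT_eq⁴)].
d = √[1.11×10²⁵ × 0.76 / (16π × 5.67×10⁻⁸ × (180)⁴)] = 5.31×10¹⁰ m = 0.355 AU.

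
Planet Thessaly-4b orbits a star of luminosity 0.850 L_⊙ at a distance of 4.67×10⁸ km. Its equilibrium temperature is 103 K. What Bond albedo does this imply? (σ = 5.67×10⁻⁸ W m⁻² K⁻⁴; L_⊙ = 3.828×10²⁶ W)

A ≈ 0.78

d = 4.67×10⁸ km = 4.67×10¹¹ m.
L = 0.850 × 3.828×10²⁶ = 3.25×10²⁶ W.
Flux: S = L/(4πd²) = 3.25×10²⁶/(4π×(4.67×10¹¹)²) = 119 W m⁻².
From T_eq⁴ = S(1−A)/(4σ): 1−A = 4σT_eq⁴/S.
1−A = 4 × 5.67×10⁻⁸ × (103)⁴ / 119 = 0.215.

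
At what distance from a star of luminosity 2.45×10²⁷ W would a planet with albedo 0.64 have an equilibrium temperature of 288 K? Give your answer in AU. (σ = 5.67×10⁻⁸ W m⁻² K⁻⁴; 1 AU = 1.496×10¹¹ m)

d ≈ 1.42 AU

From T_eq⁴ = L(1−A)/(16πσd²): d = √[L(1−A)/(16πσT_eq⁴)].
d = √[2.45×10²⁷ × 0.36 / (16π × 5.67×10⁻⁸ × (288)⁴)] = 2.12×10¹¹ m = 1.42 AU.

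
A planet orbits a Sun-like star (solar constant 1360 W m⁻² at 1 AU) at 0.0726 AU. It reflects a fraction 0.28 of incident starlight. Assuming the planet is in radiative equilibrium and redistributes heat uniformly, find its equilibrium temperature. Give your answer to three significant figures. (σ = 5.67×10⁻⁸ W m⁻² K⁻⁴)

T_eq ≈ 951 K

Flux at 0.0726 AU: S = 1360/0.0726² = 2.58×10⁵ W m⁻².
Energy balance: absorbed = emitted ⇒ πR²·S(1−A) = 4πR²·σT_eq⁴, so T_eq⁴ = S(1−A)/(4σ).
T_eq = [2.58×10⁵ × 0.72 / (4 × 5.67×10⁻⁸)]^(1/4) = (8.19×10¹¹)^(1/4) = 951 K.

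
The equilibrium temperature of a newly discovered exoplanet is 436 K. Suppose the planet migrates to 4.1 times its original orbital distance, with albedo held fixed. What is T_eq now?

T_eq ∝ L^(1/4) · d^(−1/2).
T′ = 436 / 4.1^(1/2) = 215 K.

T_eq ≈ 215 K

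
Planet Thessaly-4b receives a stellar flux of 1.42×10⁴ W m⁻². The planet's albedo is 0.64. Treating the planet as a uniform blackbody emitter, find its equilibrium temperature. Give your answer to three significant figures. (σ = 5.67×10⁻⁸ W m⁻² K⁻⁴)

Energy balance: absorbed = emitted ⇒ πR²·S(1−A) = 4πR²·σT_eq⁴, so T_eq⁴ = S(1−A)/(4σ).
T_eq = [1.42×10⁴ × 0.36 / (4 × 5.67×10⁻⁸)]^(1/4) = (2.25×10¹⁰)^(1/4) = 387 K.

T_eq ≈ 387 K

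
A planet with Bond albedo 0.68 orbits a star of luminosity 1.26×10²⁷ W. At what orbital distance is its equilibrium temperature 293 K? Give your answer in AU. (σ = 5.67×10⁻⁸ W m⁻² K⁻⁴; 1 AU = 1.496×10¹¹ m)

d ≈ 0.926 AU

From T_eq⁴ = L(1−A)/(16πσd²): d = √[L(1−A)/(16πσT_eq⁴)].
d = √[1.26×10²⁷ × 0.32 / (16π × 5.67×10⁻⁸ × (293)⁴)] = 1.39×10¹¹ m = 0.926 AU.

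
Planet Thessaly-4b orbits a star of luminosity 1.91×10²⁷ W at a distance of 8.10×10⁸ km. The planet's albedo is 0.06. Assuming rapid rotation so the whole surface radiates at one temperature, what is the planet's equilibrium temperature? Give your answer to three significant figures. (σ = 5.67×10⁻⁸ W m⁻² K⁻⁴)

T_eq ≈ 176 K

d = 8.10×10⁸ km = 8.10×10¹¹ m.
Flux: S = L/(4πd²) = 1.91×10²⁷/(4π×(8.10×10¹¹)²) = 232 W m⁻².
Energy balance: absorbed = emitted ⇒ πR²·S(1−A) = 4πR²·σT_eq⁴, so T_eq⁴ = S(1−A)/(4σ).
T_eq = [232 × 0.94 / (4 × 5.67×10⁻⁸)]^(1/4) = (9.60×10⁸)^(1/4) = 176 K.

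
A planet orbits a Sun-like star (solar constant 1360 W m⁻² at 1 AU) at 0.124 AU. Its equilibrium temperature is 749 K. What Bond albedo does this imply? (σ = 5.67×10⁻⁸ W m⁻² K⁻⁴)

Flux at 0.124 AU: S = 1360/0.124² = 8.84×10⁴ W m⁻².
From T_eq⁴ = S(1−A)/(4σ): 1−A = 4σT_eq⁴/S.
1−A = 4 × 5.67×10⁻⁸ × (749)⁴ / 8.84×10⁴ = 0.807.

A ≈ 0.19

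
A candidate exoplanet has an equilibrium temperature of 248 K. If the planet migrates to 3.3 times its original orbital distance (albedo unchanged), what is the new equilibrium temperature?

T_eq ≈ 137 K

T_eq ∝ L^(1/4) · d^(−1/2).
T′ = 248 / 3.3^(1/2) = 137 K.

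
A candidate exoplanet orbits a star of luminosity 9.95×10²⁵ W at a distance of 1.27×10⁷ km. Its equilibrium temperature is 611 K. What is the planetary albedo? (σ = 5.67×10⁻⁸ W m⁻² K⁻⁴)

d = 1.27×10⁷ km = 1.27×10¹⁰ m.
Flux: S = L/(4πd²) = 9.95×10²⁵/(4π×(1.27×10¹⁰)²) = 4.91×10⁴ W m⁻².
From T_eq⁴ = S(1−A)/(4σ): 1−A = 4σT_eq⁴/S.
1−A = 4 × 5.67×10⁻⁸ × (611)⁴ / 4.91×10⁴ = 0.644.

A ≈ 0.36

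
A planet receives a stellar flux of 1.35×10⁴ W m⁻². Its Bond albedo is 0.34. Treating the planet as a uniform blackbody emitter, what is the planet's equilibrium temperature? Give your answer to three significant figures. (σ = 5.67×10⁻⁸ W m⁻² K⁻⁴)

Energy balance: absorbed = emitted ⇒ πR²·S(1−A) = 4πR²·σT_eq⁴, so T_eq⁴ = S(1−A)/(4σ).
T_eq = [1.35×10⁴ × 0.66 / (4 × 5.67×10⁻⁸)]^(1/4) = (3.93×10¹⁰)^(1/4) = 445 K.

T_eq ≈ 445 K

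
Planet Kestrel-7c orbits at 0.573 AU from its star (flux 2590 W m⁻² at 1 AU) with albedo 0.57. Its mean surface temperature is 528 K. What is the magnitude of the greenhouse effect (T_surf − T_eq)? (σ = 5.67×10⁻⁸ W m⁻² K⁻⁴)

ΔT ≈ 178.3 K

S = 2590/0.573² = 7888 W m⁻².
T_eq = [S(1−A)/(4σ)]^(1/4) = [7888×0.43/(4×5.67×10⁻⁸)]^(1/4) = 349.7 K.
ΔT = T_surf − T_eq = 528 − 349.7.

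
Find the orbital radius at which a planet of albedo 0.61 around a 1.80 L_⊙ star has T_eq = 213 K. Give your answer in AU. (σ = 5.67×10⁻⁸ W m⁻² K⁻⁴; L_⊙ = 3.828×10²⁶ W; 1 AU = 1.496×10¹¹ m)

d ≈ 1.43 AU

L = 1.80 × 3.828×10²⁶ = 6.89×10²⁶ W.
From T_eq⁴ = L(1−A)/(16πσd²): d = √[L(1−A)/(16πσT_eq⁴)].
d = √[6.89×10²⁶ × 0.39 / (16π × 5.67×10⁻⁸ × (213)⁴)] = 2.14×10¹¹ m = 1.43 AU.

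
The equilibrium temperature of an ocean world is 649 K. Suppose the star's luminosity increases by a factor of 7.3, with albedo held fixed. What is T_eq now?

T_eq ≈ 1070 K

T_eq ∝ L^(1/4) · d^(−1/2).
T′ = 649 × 7.3^(1/4) = 1070 K.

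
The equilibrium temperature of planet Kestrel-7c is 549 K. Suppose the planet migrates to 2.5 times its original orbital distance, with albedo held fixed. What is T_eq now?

T_eq ∝ L^(1/4) · d^(−1/2).
T′ = 549 / 2.5^(1/2) = 347 K.

T_eq ≈ 347 K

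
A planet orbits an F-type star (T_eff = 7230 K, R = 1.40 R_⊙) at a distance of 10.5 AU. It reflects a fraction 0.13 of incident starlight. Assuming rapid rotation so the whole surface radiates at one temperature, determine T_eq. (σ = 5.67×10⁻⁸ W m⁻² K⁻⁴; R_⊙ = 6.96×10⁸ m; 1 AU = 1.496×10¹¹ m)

R_⋆ = 1.40 × 6.96×10⁸ = 9.74×10⁸ m.
d = 10.5 AU = 1.57×10¹² m.
L = 4πR_⋆²σT_⋆⁴ = 4π(9.74×10⁸)² × 5.67×10⁻⁸ × (7230)⁴ = 1.85×10²⁷ W.
S = L/(4πd²) = 59.6 W m⁻².
Energy balance: absorbed = emitted ⇒ πR²·S(1−A) = 4πR²·σT_eq⁴, so T_eq⁴ = S(1−A)/(4σ).
T_eq = [59.6 × 0.87 / (4 × 5.67×10⁻⁸)]^(1/4) = (2.29×10⁸)^(1/4) = 123 K.

T_eq ≈ 123 K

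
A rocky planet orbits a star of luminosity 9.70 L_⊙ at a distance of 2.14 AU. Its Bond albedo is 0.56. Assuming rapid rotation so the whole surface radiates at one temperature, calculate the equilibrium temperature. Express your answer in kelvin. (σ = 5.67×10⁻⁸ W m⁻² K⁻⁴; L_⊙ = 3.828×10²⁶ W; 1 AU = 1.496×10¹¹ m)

d = 2.14 AU = 3.20×10¹¹ m.
L = 9.70 × 3.828×10²⁶ = 3.71×10²⁷ W.
Flux: S = L/(4πd²) = 3.71×10²⁷/(4π×(3.20×10¹¹)²) = 2880 W m⁻².
Energy balance: absorbed = emitted ⇒ πR²·S(1−A) = 4πR²·σT_eq⁴, so T_eq⁴ = S(1−A)/(4σ).
T_eq = [2880 × 0.44 / (4 × 5.67×10⁻⁸)]^(1/4) = (5.59×10⁹)^(1/4) = 273 K.

T_eq ≈ 273 K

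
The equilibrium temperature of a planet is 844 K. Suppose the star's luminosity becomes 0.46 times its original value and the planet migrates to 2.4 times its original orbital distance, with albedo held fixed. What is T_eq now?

T_eq ≈ 449 K

T_eq ∝ L^(1/4) · d^(−1/2).
T′ = 844 × 0.46^(1/4) / 2.4^(1/2) = 449 K.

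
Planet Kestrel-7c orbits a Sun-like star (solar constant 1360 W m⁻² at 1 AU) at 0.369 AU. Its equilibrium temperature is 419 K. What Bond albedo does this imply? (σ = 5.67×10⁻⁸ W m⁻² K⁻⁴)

Flux at 0.369 AU: S = 1360/0.369² = 9990 W m⁻².
From T_eq⁴ = S(1−A)/(4σ): 1−A = 4σT_eq⁴/S.
1−A = 4 × 5.67×10⁻⁸ × (419)⁴ / 9990 = 0.700.

A ≈ 0.30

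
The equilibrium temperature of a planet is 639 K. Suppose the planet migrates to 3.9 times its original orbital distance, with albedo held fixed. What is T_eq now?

T_eq ≈ 324 K

T_eq ∝ L^(1/4) · d^(−1/2).
T′ = 639 / 3.9^(1/2) = 324 K.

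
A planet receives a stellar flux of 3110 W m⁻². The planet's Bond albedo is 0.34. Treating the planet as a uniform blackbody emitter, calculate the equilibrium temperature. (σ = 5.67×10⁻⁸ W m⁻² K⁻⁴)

T_eq ≈ 308 K

Energy balance: absorbed = emitted ⇒ πR²·S(1−A) = 4πR²·σT_eq⁴, so T_eq⁴ = S(1−A)/(4σ).
T_eq = [3110 × 0.66 / (4 × 5.67×10⁻⁸)]^(1/4) = (9.05×10⁹)^(1/4) = 308 K.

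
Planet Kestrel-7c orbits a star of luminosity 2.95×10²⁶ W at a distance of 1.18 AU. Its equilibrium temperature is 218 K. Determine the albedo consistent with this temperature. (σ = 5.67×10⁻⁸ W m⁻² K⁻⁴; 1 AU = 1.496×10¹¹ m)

d = 1.18 AU = 1.77×10¹¹ m.
Flux: S = L/(4πd²) = 2.95×10²⁶/(4π×(1.77×10¹¹)²) = 753 W m⁻².
From T_eq⁴ = S(1−A)/(4σ): 1−A = 4σT_eq⁴/S.
1−A = 4 × 5.67×10⁻⁸ × (218)⁴ / 753 = 0.680.

A ≈ 0.32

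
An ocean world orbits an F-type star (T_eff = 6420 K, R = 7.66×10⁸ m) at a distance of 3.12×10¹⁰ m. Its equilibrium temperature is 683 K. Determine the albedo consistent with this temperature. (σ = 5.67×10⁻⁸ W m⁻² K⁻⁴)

A ≈ 0.15

L = 4πR_⋆²σT_⋆⁴ = 4π(7.66×10⁸)² × 5.67×10⁻⁸ × (6420)⁴ = 7.10×10²⁶ W.
S = L/(4πd²) = 5.81×10⁴ W m⁻².
From T_eq⁴ = S(1−A)/(4σ): 1−A = 4σT_eq⁴/S.
1−A = 4 × 5.67×10⁻⁸ × (683)⁴ / 5.81×10⁴ = 0.850.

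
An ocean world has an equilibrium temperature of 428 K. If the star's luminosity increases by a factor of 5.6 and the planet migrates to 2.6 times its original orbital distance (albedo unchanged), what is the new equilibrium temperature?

T_eq ≈ 408 K

T_eq ∝ L^(1/4) · d^(−1/2).
T′ = 428 × 5.6^(1/4) / 2.6^(1/2) = 408 K.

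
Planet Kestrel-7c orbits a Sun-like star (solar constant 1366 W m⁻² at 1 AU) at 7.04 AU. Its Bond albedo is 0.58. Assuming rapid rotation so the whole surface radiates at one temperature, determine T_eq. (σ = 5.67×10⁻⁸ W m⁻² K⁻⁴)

T_eq ≈ 84.5 K

Flux at 7.04 AU: S = 1366/7.04² = 27.6 W m⁻².
Energy balance: absorbed = emitted ⇒ πR²·S(1−A) = 4πR²·σT_eq⁴, so T_eq⁴ = S(1−A)/(4σ).
T_eq = [27.6 × 0.42 / (4 × 5.67×10⁻⁸)]^(1/4) = (5.10×10⁷)^(1/4) = 84.5 K.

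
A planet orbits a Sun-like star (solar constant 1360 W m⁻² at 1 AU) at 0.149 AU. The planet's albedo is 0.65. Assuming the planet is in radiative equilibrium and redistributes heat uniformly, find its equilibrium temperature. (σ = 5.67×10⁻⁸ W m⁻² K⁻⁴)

T_eq ≈ 554 K

Flux at 0.149 AU: S = 1360/0.149² = 6.13×10⁴ W m⁻².
Energy balance: absorbed = emitted ⇒ πR²·S(1−A) = 4πR²·σT_eq⁴, so T_eq⁴ = S(1−A)/(4σ).
T_eq = [6.13×10⁴ × 0.35 / (4 × 5.67×10⁻⁸)]^(1/4) = (9.45×10¹⁰)^(1/4) = 554 K.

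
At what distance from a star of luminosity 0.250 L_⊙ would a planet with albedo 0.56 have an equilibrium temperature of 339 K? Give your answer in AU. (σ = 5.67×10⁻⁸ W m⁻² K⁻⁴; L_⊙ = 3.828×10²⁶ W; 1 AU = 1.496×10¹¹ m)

d ≈ 0.224 AU

L = 0.250 × 3.828×10²⁶ = 9.57×10²⁵ W.
From T_eq⁴ = L(1−A)/(16πσd²): d = √[L(1−A)/(16πσT_eq⁴)].
d = √[9.57×10²⁵ × 0.44 / (16π × 5.67×10⁻⁸ × (339)⁴)] = 3.34×10¹⁰ m = 0.224 AU.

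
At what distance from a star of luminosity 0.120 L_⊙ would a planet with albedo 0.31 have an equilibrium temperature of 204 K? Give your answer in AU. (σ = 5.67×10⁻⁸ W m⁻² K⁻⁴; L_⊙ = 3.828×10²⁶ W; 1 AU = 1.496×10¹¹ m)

L = 0.120 × 3.828×10²⁶ = 4.59×10²⁵ W.
From T_eq⁴ = L(1−A)/(16πσd²): d = √[L(1−A)/(16πσT_eq⁴)].
d = √[4.59×10²⁵ × 0.69 / (16π × 5.67×10⁻⁸ × (204)⁴)] = 8.01×10¹⁰ m = 0.536 AU.

d ≈ 0.536 AU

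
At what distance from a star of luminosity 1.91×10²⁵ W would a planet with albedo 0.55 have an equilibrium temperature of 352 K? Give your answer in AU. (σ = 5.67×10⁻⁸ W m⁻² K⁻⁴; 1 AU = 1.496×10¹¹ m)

d ≈ 0.0937 AU

From T_eq⁴ = L(1−A)/(16πσd²): d = √[L(1−A)/(16πσT_eq⁴)].
d = √[1.91×10²⁵ × 0.45 / (16π × 5.67×10⁻⁸ × (352)⁴)] = 1.40×10¹⁰ m = 0.0937 AU.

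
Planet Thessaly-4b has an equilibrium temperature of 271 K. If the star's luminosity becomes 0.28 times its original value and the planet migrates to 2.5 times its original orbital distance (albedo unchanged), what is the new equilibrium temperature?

T_eq ≈ 125 K

T_eq ∝ L^(1/4) · d^(−1/2).
T′ = 271 × 0.28^(1/4) / 2.5^(1/2) = 125 K.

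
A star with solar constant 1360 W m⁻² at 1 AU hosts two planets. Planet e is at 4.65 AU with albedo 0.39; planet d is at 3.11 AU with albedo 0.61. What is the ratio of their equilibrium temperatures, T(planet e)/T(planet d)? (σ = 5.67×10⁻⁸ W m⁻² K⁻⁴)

T₁/T₂ ≈ 0.915

T_eq = [S₀(1−A)/(4σd²)]^(1/4), so T ∝ (1−A)^(1/4) / √d.
T₁ = [1360×0.61/(4×5.67×10⁻⁸×4.65²)]^(1/4) = 114.05 K.
T₂ = [1360×0.39/(4×5.67×10⁻⁸×3.11²)]^(1/4) = 124.70 K.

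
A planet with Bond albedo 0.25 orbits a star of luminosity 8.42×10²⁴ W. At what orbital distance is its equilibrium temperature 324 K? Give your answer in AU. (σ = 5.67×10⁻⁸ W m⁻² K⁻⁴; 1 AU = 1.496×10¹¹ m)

From T_eq⁴ = L(1−A)/(16πσd²): d = √[L(1−A)/(16πσT_eq⁴)].
d = √[8.42×10²⁴ × 0.75 / (16π × 5.67×10⁻⁸ × (324)⁴)] = 1.42×10¹⁰ m = 0.0948 AU.

d ≈ 0.0948 AU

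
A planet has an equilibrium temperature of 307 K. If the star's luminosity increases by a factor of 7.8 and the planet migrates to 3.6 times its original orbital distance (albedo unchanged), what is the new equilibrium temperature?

T_eq ∝ L^(1/4) · d^(−1/2).
T′ = 307 × 7.8^(1/4) / 3.6^(1/2) = 270 K.

T_eq ≈ 270 K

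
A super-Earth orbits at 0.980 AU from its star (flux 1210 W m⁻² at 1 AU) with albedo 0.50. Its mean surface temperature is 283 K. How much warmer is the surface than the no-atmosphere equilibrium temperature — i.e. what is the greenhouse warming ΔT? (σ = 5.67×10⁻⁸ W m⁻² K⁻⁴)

S = 1210/0.980² = 1260 W m⁻².
T_eq = [S(1−A)/(4σ)]^(1/4) = [1260×0.50/(4×5.67×10⁻⁸)]^(1/4) = 229.6 K.
ΔT = T_surf − T_eq = 283 − 229.6.

ΔT ≈ 53.4 K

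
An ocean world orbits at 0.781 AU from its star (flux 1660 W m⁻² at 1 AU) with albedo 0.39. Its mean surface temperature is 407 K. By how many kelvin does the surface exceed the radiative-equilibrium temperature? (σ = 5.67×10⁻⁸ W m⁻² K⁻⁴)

ΔT ≈ 114.5 K

S = 1660/0.781² = 2721 W m⁻².
T_eq = [S(1−A)/(4σ)]^(1/4) = [2721×0.61/(4×5.67×10⁻⁸)]^(1/4) = 292.5 K.
ΔT = T_surf − T_eq = 407 − 292.5.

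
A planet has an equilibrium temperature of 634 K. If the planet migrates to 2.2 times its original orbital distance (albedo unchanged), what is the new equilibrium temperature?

T_eq ∝ L^(1/4) · d^(−1/2).
T′ = 634 / 2.2^(1/2) = 427 K.

T_eq ≈ 427 K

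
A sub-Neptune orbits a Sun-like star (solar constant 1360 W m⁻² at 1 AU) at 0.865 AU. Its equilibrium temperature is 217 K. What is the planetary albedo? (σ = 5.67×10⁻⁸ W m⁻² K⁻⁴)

Flux at 0.865 AU: S = 1360/0.865² = 1820 W m⁻².
From T_eq⁴ = S(1−A)/(4σ): 1−A = 4σT_eq⁴/S.
1−A = 4 × 5.67×10⁻⁸ × (217)⁴ / 1820 = 0.277.

A ≈ 0.72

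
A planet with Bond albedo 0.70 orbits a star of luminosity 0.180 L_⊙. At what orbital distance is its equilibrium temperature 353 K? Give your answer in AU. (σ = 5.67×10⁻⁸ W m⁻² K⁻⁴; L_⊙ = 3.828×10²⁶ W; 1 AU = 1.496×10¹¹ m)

L = 0.180 × 3.828×10²⁶ = 6.89×10²⁵ W.
From T_eq⁴ = L(1−A)/(16πσd²): d = √[L(1−A)/(16πσT_eq⁴)].
d = √[6.89×10²⁵ × 0.30 / (16π × 5.67×10⁻⁸ × (353)⁴)] = 2.16×10¹⁰ m = 0.144 AU.

d ≈ 0.144 AU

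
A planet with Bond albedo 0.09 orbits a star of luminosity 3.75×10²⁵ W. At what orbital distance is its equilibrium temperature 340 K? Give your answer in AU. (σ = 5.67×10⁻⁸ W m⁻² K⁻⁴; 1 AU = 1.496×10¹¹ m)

From T_eq⁴ = L(1−A)/(16πσd²): d = √[L(1−A)/(16πσT_eq⁴)].
d = √[3.75×10²⁵ × 0.91 / (16π × 5.67×10⁻⁸ × (340)⁴)] = 2.99×10¹⁰ m = 0.200 AU.

d ≈ 0.200 AU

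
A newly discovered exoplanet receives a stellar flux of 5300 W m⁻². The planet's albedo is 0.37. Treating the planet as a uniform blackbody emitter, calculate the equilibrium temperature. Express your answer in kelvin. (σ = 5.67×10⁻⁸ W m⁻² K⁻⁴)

Energy balance: absorbed = emitted ⇒ πR²·S(1−A) = 4πR²·σT_eq⁴, so T_eq⁴ = S(1−A)/(4σ).
T_eq = [5300 × 0.63 / (4 × 5.67×10⁻⁸)]^(1/4) = (1.47×10¹⁰)^(1/4) = 348 K.

T_eq ≈ 348 K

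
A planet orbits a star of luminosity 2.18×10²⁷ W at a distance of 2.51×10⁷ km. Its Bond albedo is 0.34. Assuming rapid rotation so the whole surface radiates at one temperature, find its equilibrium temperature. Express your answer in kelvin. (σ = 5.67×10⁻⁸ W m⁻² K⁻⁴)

d = 2.51×10⁷ km = 2.51×10¹⁰ m.
Flux: S = L/(4πd²) = 2.18×10²⁷/(4π×(2.51×10¹⁰)²) = 2.75×10⁵ W m⁻².
Energy balance: absorbed = emitted ⇒ πR²·S(1−A) = 4πR²·σT_eq⁴, so T_eq⁴ = S(1−A)/(4σ).
T_eq = [2.75×10⁵ × 0.66 / (4 × 5.67×10⁻⁸)]^(1/4) = (8.01×10¹¹)^(1/4) = 946 K.

T_eq ≈ 946 K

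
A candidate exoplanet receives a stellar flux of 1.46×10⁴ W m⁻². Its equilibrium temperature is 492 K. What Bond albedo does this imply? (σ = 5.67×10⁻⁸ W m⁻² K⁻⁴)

A ≈ 0.09

From T_eq⁴ = S(1−A)/(4σ): 1−A = 4σT_eq⁴/S.
1−A = 4 × 5.67×10⁻⁸ × (492)⁴ / 1.46×10⁴ = 0.910.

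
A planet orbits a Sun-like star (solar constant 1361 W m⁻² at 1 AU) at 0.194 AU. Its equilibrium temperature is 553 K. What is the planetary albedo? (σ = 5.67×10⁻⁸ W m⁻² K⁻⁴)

A ≈ 0.41

Flux at 0.194 AU: S = 1361/0.194² = 3.62×10⁴ W m⁻².
From T_eq⁴ = S(1−A)/(4σ): 1−A = 4σT_eq⁴/S.
1−A = 4 × 5.67×10⁻⁸ × (553)⁴ / 3.62×10⁴ = 0.587.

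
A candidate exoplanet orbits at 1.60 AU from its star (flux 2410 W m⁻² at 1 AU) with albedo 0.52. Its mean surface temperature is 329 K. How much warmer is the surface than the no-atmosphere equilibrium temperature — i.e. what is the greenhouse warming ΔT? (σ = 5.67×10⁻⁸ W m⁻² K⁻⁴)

ΔT ≈ 117.7 K

S = 2410/1.60² = 941.4 W m⁻².
T_eq = [S(1−A)/(4σ)]^(1/4) = [941.4×0.48/(4×5.67×10⁻⁸)]^(1/4) = 211.3 K.
ΔT = T_surf − T_eq = 329 − 211.3.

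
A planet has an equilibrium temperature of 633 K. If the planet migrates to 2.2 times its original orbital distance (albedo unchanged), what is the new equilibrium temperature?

T_eq ∝ L^(1/4) · d^(−1/2).
T′ = 633 / 2.2^(1/2) = 427 K.

T_eq ≈ 427 K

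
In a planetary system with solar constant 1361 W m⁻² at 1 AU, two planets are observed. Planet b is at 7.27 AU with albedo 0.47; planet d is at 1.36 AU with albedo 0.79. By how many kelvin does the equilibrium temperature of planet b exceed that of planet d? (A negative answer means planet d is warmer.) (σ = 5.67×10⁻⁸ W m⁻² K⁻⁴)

T_eq = [S₀(1−A)/(4σd²)]^(1/4), so T ∝ (1−A)^(1/4) / √d.
T₁ = [1361×0.53/(4×5.67×10⁻⁸×7.27²)]^(1/4) = 88.08 K.
T₂ = [1361×0.21/(4×5.67×10⁻⁸×1.36²)]^(1/4) = 161.56 K.

ΔT ≈ -73.5 K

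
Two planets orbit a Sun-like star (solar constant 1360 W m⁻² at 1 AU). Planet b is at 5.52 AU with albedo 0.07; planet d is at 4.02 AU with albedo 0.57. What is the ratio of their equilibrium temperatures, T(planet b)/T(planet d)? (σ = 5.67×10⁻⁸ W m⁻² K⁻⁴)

T₁/T₂ ≈ 1.035

T_eq = [S₀(1−A)/(4σd²)]^(1/4), so T ∝ (1−A)^(1/4) / √d.
T₁ = [1360×0.93/(4×5.67×10⁻⁸×5.52²)]^(1/4) = 116.31 K.
T₂ = [1360×0.43/(4×5.67×10⁻⁸×4.02²)]^(1/4) = 112.39 K.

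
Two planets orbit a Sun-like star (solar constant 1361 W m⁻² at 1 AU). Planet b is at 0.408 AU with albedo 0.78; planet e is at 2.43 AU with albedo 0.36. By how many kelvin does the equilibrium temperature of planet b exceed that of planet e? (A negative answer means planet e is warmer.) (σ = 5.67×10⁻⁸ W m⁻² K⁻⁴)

ΔT ≈ 138.7 K

T_eq = [S₀(1−A)/(4σd²)]^(1/4), so T ∝ (1−A)^(1/4) / √d.
T₁ = [1361×0.22/(4×5.67×10⁻⁸×0.408²)]^(1/4) = 298.42 K.
T₂ = [1361×0.64/(4×5.67×10⁻⁸×2.43²)]^(1/4) = 159.70 K.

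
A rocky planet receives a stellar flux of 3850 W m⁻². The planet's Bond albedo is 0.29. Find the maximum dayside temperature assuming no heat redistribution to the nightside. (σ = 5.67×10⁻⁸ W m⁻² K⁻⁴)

With no redistribution each surface element balances locally: S(1−A) = σT⁴.
T = [3850 × 0.71 / 5.67×10⁻⁸]^(1/4) = (4.82×10¹⁰)^(1/4) = 469 K.

T_ss ≈ 469 K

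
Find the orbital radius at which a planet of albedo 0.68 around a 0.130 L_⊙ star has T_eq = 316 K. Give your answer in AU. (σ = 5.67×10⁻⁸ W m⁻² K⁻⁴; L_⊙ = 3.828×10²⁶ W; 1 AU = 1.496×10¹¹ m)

L = 0.130 × 3.828×10²⁶ = 4.98×10²⁵ W.
From T_eq⁴ = L(1−A)/(16πσd²): d = √[L(1−A)/(16πσT_eq⁴)].
d = √[4.98×10²⁵ × 0.32 / (16π × 5.67×10⁻⁸ × (316)⁴)] = 2.37×10¹⁰ m = 0.158 AU.

d ≈ 0.158 AU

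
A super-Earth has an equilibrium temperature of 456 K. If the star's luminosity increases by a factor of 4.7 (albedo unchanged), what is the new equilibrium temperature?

T_eq ≈ 671 K

T_eq ∝ L^(1/4) · d^(−1/2).
T′ = 456 × 4.7^(1/4) = 671 K.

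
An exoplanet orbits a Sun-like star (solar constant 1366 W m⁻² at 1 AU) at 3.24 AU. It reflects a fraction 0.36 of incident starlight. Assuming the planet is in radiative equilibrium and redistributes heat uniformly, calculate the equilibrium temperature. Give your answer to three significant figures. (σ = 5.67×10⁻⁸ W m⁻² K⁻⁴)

Flux at 3.24 AU: S = 1366/3.24² = 130 W m⁻².
Energy balance: absorbed = emitted ⇒ πR²·S(1−A) = 4πR²·σT_eq⁴, so T_eq⁴ = S(1−A)/(4σ).
T_eq = [130 × 0.64 / (4 × 5.67×10⁻⁸)]^(1/4) = (3.67×10⁸)^(1/4) = 138 K.

T_eq ≈ 138 K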